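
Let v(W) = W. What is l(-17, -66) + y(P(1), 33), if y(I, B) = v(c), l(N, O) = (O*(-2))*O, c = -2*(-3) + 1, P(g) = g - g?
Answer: -8705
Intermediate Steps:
P(g) = 0
c = 7 (c = 6 + 1 = 7)
l(N, O) = -2*O² (l(N, O) = (-2*O)*O = -2*O²)
y(I, B) = 7
l(-17, -66) + y(P(1), 33) = -2*(-66)² + 7 = -2*4356 + 7 = -8712 + 7 = -8705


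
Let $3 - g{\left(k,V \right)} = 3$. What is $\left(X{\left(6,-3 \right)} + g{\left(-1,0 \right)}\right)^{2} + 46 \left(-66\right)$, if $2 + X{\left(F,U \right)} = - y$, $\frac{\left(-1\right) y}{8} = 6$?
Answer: $-920$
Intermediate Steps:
$y = -48$ ($y = \left(-8\right) 6 = -48$)
$X{\left(F,U \right)} = 46$ ($X{\left(F,U \right)} = -2 - -48 = -2 + 48 = 46$)
$g{\left(k,V \right)} = 0$ ($g{\left(k,V \right)} = 3 - 3 = 0$)
$\left(X{\left(6,-3 \right)} + g{\left(-1,0 \right)}\right)^{2} + 46 \left(-66\right) = \left(46 + 0\right)^{2} + 46 \left(-66\right) = 46^{2} - 3036 = 2116 - 3036 = -920$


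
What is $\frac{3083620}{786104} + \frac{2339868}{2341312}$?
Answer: $\frac{283096753241}{57516085264} \approx 4.922$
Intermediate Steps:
$\frac{3083620}{786104} + \frac{2339868}{2341312} = 3083620 \cdot \frac{1}{786104} + 2339868 \cdot \frac{1}{2341312} = \frac{770905}{196526} + \frac{584967}{585328} = \frac{283096753241}{57516085264}$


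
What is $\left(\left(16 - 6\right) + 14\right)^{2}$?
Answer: $576$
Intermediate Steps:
$\left(\left(16 - 6\right) + 14\right)^{2} = \left(10 + 14\right)^{2} = 24^{2} = 576$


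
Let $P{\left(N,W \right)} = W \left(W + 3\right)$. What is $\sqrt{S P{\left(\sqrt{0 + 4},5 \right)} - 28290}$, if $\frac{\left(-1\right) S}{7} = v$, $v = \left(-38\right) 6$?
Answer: $15 \sqrt{158} \approx 188.55$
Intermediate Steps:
$P{\left(N,W \right)} = W \left(3 + W\right)$
$v = -228$
$S = 1596$ ($S = \left(-7\right) \left(-228\right) = 1596$)
$\sqrt{S P{\left(\sqrt{0 + 4},5 \right)} - 28290} = \sqrt{1596 \cdot 5 \left(3 + 5\right) - 28290} = \sqrt{1596 \cdot 5 \cdot 8 - 28290} = \sqrt{1596 \cdot 40 - 28290} = \sqrt{63840 - 28290} = \sqrt{35550} = 15 \sqrt{158}$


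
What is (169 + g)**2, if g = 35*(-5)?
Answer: 36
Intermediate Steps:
g = -175
(169 + g)**2 = (169 - 175)**2 = (-6)**2 = 36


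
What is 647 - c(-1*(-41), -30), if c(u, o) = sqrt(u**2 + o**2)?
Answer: 647 - sqrt(2581) ≈ 596.20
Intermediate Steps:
c(u, o) = sqrt(o**2 + u**2)
647 - c(-1*(-41), -30) = 647 - sqrt((-30)**2 + (-1*(-41))**2) = 647 - sqrt(900 + 41**2) = 647 - sqrt(900 + 1681) = 647 - sqrt(2581)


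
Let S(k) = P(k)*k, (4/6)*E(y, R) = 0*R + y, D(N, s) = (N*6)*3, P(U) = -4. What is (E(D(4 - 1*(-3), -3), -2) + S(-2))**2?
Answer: 38809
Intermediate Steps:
D(N, s) = 18*N (D(N, s) = (6*N)*3 = 18*N)
E(y, R) = 3*y/2 (E(y, R) = 3*(0*R + y)/2 = 3*(0 + y)/2 = 3*y/2)
S(k) = -4*k
(E(D(4 - 1*(-3), -3), -2) + S(-2))**2 = (3*(18*(4 - 1*(-3)))/2 - 4*(-2))**2 = (3*(18*(4 + 3))/2 + 8)**2 = (3*(18*7)/2 + 8)**2 = ((3/2)*126 + 8)**2 = (189 + 8)**2 = 197**2 = 38809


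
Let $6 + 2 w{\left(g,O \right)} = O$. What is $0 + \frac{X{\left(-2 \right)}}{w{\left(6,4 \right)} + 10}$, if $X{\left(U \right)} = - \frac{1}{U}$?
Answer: $\frac{1}{18} \approx 0.055556$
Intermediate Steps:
$w{\left(g,O \right)} = -3 + \frac{O}{2}$
$0 + \frac{X{\left(-2 \right)}}{w{\left(6,4 \right)} + 10} = 0 + \frac{\left(-1\right) \frac{1}{-2}}{\left(-3 + \frac{1}{2} \cdot 4\right) + 10} = 0 + \frac{\left(-1\right) \left(- \frac{1}{2}\right)}{\left(-3 + 2\right) + 10} = 0 + \frac{1}{-1 + 10} \cdot \frac{1}{2} = 0 + \frac{1}{9} \cdot \frac{1}{2} = 0 + \frac{1}{18} = \frac{1}{18}$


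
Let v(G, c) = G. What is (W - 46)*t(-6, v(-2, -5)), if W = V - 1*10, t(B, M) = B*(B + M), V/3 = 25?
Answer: 912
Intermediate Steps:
V = 75 (V = 3*25 = 75)
W = 65 (W = 75 - 1*10 = 75 - 10 = 65)
(W - 46)*t(-6, v(-2, -5)) = (65 - 46)*(-6*(-6 - 2)) = 19*(-6*(-8)) = 19*48 = 912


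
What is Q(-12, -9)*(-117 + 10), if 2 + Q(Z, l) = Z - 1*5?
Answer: 2033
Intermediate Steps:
Q(Z, l) = -7 + Z (Q(Z, l) = -2 + (Z - 1*5) = -2 + (Z - 5) = -2 + (-5 + Z) = -7 + Z)
Q(-12, -9)*(-117 + 10) = (-7 - 12)*(-117 + 10) = -19*(-107) = 2033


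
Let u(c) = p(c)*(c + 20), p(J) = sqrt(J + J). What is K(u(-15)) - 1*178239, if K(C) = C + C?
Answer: -178239 + 10*I*sqrt(30) ≈ -1.7824e+5 + 54.772*I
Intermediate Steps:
p(J) = sqrt(2)*sqrt(J) (p(J) = sqrt(2*J) = sqrt(2)*sqrt(J))
u(c) = sqrt(2)*sqrt(c)*(20 + c) (u(c) = (sqrt(2)*sqrt(c))*(c + 20) = (sqrt(2)*sqrt(c))*(20 + c) = sqrt(2)*sqrt(c)*(20 + c))
K(C) = 2*C
K(u(-15)) - 1*178239 = 2*(sqrt(2)*sqrt(-15)*(20 - 15)) - 1*178239 = 2*(sqrt(2)*(I*sqrt(15))*5) - 178239 = 2*(5*I*sqrt(30)) - 178239 = 10*I*sqrt(30) - 178239 = -178239 + 10*I*sqrt(30)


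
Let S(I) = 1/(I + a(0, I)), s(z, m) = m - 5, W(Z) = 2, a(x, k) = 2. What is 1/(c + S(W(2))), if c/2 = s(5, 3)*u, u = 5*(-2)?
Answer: 4/161 ≈ 0.024845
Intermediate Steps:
s(z, m) = -5 + m
S(I) = 1/(2 + I) (S(I) = 1/(I + 2) = 1/(2 + I))
u = -10
c = 40 (c = 2*((-5 + 3)*(-10)) = 2*(-2*(-10)) = 2*20 = 40)
1/(c + S(W(2))) = 1/(40 + 1/(2 + 2)) = 1/(40 + 1/4) = 1/(40 + ¼) = 1/(161/4) = 4/161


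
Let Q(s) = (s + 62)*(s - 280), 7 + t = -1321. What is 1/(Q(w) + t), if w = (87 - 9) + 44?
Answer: -1/30400 ≈ -3.2895e-5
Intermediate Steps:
t = -1328 (t = -7 - 1321 = -1328)
w = 122 (w = 78 + 44 = 122)
Q(s) = (-280 + s)*(62 + s) (Q(s) = (62 + s)*(-280 + s) = (-280 + s)*(62 + s))
1/(Q(w) + t) = 1/((-17360 + 122² - 218*122) - 1328) = 1/((-17360 + 14884 - 26596) - 1328) = 1/(-29072 - 1328) = 1/(-30400) = -1/30400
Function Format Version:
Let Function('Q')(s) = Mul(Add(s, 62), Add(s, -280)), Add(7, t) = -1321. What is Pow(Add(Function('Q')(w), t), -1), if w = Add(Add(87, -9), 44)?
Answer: Rational(-1, 30400) ≈ -3.2895e-5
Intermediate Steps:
t = -1328 (t = Add(-7, -1321) = -1328)
w = 122 (w = Add(78, 44) = 122)
Function('Q')(s) = Mul(Add(-280, s), Add(62, s)) (Function('Q')(s) = Mul(Add(62, s), Add(-280, s)) = Mul(Add(-280, s), Add(62, s)))
Pow(Add(Function('Q')(w), t), -1) = Pow(Add(Add(-17360, Pow(122, 2), Mul(-218, 122)), -1328), -1) = Pow(Add(Add(-17360, 14884, -26596), -1328), -1) = Pow(Add(-29072, -1328), -1) = Pow(-30400, -1) = Rational(-1, 30400)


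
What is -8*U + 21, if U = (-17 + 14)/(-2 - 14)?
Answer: 39/2 ≈ 19.500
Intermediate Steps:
U = 3/16 (U = -3/(-16) = -3*(-1/16) = 3/16 ≈ 0.18750)
-8*U + 21 = -8*3/16 + 21 = -3/2 + 21 = 39/2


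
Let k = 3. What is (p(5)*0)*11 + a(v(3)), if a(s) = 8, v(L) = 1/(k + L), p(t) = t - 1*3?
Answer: 8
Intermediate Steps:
p(t) = -3 + t (p(t) = t - 3 = -3 + t)
v(L) = 1/(3 + L)
(p(5)*0)*11 + a(v(3)) = ((-3 + 5)*0)*11 + 8 = (2*0)*11 + 8 = 0*11 + 8 = 0 + 8 = 8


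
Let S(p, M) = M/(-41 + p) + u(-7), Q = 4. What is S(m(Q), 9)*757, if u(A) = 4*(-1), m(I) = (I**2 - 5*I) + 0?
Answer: -15897/5 ≈ -3179.4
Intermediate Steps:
m(I) = I**2 - 5*I
u(A) = -4
S(p, M) = -4 + M/(-41 + p) (S(p, M) = M/(-41 + p) - 4 = -4 + M/(-41 + p))
S(m(Q), 9)*757 = ((164 + 9 - 16*(-5 + 4))/(-41 + 4*(-5 + 4)))*757 = ((164 + 9 - 16*(-1))/(-41 + 4*(-1)))*757 = ((164 + 9 - 4*(-4))/(-41 - 4))*757 = ((164 + 9 + 16)/(-45))*757 = -1/45*189*757 = -21/5*757 = -15897/5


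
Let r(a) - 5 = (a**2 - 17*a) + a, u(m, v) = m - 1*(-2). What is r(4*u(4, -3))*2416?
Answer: 475952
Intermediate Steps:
u(m, v) = 2 + m (u(m, v) = m + 2 = 2 + m)
r(a) = 5 + a**2 - 16*a (r(a) = 5 + ((a**2 - 17*a) + a) = 5 + (a**2 - 16*a) = 5 + a**2 - 16*a)
r(4*u(4, -3))*2416 = (5 + (4*(2 + 4))**2 - 64*(2 + 4))*2416 = (5 + (4*6)**2 - 64*6)*2416 = (5 + 24**2 - 16*24)*2416 = (5 + 576 - 384)*2416 = 197*2416 = 475952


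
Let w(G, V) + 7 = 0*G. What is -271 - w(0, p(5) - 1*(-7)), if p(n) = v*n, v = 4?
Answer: -264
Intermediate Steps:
p(n) = 4*n
w(G, V) = -7 (w(G, V) = -7 + 0*G = -7 + 0 = -7)
-271 - w(0, p(5) - 1*(-7)) = -271 - 1*(-7) = -271 + 7 = -264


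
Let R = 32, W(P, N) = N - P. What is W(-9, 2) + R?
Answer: 43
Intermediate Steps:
W(-9, 2) + R = (2 - 1*(-9)) + 32 = (2 + 9) + 32 = 11 + 32 = 43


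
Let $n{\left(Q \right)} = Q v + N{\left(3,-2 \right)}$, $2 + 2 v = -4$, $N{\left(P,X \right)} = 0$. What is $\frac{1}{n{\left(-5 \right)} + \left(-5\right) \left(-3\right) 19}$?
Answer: $\frac{1}{300} \approx 0.0033333$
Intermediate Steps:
$v = -3$ ($v = -1 + \frac{1}{2} \left(-4\right) = -1 - 2 = -3$)
$n{\left(Q \right)} = - 3 Q$ ($n{\left(Q \right)} = Q \left(-3\right) + 0 = - 3 Q + 0 = - 3 Q$)
$\frac{1}{n{\left(-5 \right)} + \left(-5\right) \left(-3\right) 19} = \frac{1}{\left(-3\right) \left(-5\right) + \left(-5\right) \left(-3\right) 19} = \frac{1}{15 + 15 \cdot 19} = \frac{1}{15 + 285} = \frac{1}{300}$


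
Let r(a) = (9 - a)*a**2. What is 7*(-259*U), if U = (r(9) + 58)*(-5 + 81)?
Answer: -7991704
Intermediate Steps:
r(a) = a**2*(9 - a)
U = 4408 (U = (9**2*(9 - 1*9) + 58)*(-5 + 81) = (81*(9 - 9) + 58)*76 = (81*0 + 58)*76 = (0 + 58)*76 = 58*76 = 4408)
7*(-259*U) = 7*(-259*4408) = 7*(-1141672) = -7991704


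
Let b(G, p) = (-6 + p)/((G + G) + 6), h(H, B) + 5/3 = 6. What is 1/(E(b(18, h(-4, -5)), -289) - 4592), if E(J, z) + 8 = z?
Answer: -1/4889 ≈ -0.00020454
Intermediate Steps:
h(H, B) = 13/3 (h(H, B) = -5/3 + 6 = 13/3)
b(G, p) = (-6 + p)/(6 + 2*G) (b(G, p) = (-6 + p)/(2*G + 6) = (-6 + p)/(6 + 2*G))
E(J, z) = -8 + z
1/(E(b(18, h(-4, -5)), -289) - 4592) = 1/((-8 - 289) - 4592) = 1/(-297 - 4592) = 1/(-4889) = -1/4889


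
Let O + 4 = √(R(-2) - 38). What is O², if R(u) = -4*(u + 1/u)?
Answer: 4*(2 - I*√7)² ≈ -12.0 - 42.332*I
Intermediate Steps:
R(u) = -4*u - 4/u (R(u) = -4*(u + 1/u) = -4*u - 4/u)
O = -4 + 2*I*√7 (O = -4 + √((-4*(-2) - 4/(-2)) - 38) = -4 + √((8 - 4*(-½)) - 38) = -4 + √((8 + 2) - 38) = -4 + √(10 - 38) = -4 + √(-28) = -4 + 2*I*√7 ≈ -4.0 + 5.2915*I)
O² = (-4 + 2*I*√7)²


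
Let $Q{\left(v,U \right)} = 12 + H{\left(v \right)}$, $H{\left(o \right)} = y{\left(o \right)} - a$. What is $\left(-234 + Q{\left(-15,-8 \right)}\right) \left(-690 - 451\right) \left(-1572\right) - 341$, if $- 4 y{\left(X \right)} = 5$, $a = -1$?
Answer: $-398639498$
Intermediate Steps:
$y{\left(X \right)} = - \frac{5}{4}$ ($y{\left(X \right)} = \left(- \frac{1}{4}\right) 5 = - \frac{5}{4}$)
$H{\left(o \right)} = - \frac{1}{4}$ ($H{\left(o \right)} = - \frac{5}{4} - -1 = - \frac{5}{4} + 1 = - \frac{1}{4}$)
$Q{\left(v,U \right)} = \frac{47}{4}$ ($Q{\left(v,U \right)} = 12 - \frac{1}{4} = \frac{47}{4}$)
$\left(-234 + Q{\left(-15,-8 \right)}\right) \left(-690 - 451\right) \left(-1572\right) - 341 = \left(-234 + \frac{47}{4}\right) \left(-690 - 451\right) \left(-1572\right) - 341 = \left(- \frac{889}{4}\right) \left(-1141\right) \left(-1572\right) - 341 = \frac{1014349}{4} \left(-1572\right) - 341 = -398639157 - 341 = -398639498$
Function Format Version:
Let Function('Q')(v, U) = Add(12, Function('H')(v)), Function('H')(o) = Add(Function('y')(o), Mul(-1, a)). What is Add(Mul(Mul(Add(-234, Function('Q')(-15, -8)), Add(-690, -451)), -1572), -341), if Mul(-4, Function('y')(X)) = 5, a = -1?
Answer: -398639498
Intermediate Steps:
Function('y')(X) = Rational(-5, 4) (Function('y')(X) = Mul(Rational(-1, 4), 5) = Rational(-5, 4))
Function('H')(o) = Rational(-1, 4) (Function('H')(o) = Add(Rational(-5, 4), Mul(-1, -1)) = Add(Rational(-5, 4), 1) = Rational(-1, 4))
Function('Q')(v, U) = Rational(47, 4) (Function('Q')(v, U) = Add(12, Rational(-1, 4)) = Rational(47, 4))
Add(Mul(Mul(Add(-234, Function('Q')(-15, -8)), Add(-690, -451)), -1572), -341) = Add(Mul(Mul(Add(-234, Rational(47, 4)), Add(-690, -451)), -1572), -341) = Add(Mul(Mul(Rational(-889, 4), -1141), -1572), -341) = Add(Mul(Rational(1014349, 4), -1572), -341) = Add(-398639157, -341) = -398639498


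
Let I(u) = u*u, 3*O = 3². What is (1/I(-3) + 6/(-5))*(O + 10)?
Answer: -637/45 ≈ -14.156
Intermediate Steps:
O = 3 (O = (⅓)*3² = (⅓)*9 = 3)
I(u) = u²
(1/I(-3) + 6/(-5))*(O + 10) = (1/(-3)² + 6/(-5))*(3 + 10) = (1/9 + 6*(-⅕))*13 = (1*(⅑) - 6/5)*13 = (⅑ - 6/5)*13 = -49/45*13 = -637/45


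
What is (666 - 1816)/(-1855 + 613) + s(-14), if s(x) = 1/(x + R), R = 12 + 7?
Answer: 152/135 ≈ 1.1259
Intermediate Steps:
R = 19
s(x) = 1/(19 + x) (s(x) = 1/(x + 19) = 1/(19 + x))
(666 - 1816)/(-1855 + 613) + s(-14) = (666 - 1816)/(-1855 + 613) + 1/(19 - 14) = -1150/(-1242) + 1/5 = -1150*(-1/1242) + 1/5 = 25/27 + 1/5 = 152/135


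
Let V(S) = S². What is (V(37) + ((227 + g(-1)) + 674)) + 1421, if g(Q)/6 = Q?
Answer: 3685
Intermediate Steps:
g(Q) = 6*Q
(V(37) + ((227 + g(-1)) + 674)) + 1421 = (37² + ((227 + 6*(-1)) + 674)) + 1421 = (1369 + ((227 - 6) + 674)) + 1421 = (1369 + (221 + 674)) + 1421 = (1369 + 895) + 1421 = 2264 + 1421 = 3685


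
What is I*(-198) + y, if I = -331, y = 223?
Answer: 65761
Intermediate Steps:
I*(-198) + y = -331*(-198) + 223 = 65538 + 223 = 65761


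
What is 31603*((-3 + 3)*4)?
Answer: 0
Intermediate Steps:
31603*((-3 + 3)*4) = 31603*(0*4) = 31603*0 = 0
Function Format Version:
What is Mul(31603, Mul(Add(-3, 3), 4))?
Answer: 0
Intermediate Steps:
Mul(31603, Mul(Add(-3, 3), 4)) = Mul(31603, Mul(0, 4)) = Mul(31603, 0) = 0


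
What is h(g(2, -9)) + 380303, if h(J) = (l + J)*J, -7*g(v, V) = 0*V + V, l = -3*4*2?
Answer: 18633416/49 ≈ 3.8027e+5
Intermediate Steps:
l = -24 (l = -12*2 = -24)
g(v, V) = -V/7 (g(v, V) = -(0*V + V)/7 = -(0 + V)/7 = -V/7)
h(J) = J*(-24 + J) (h(J) = (-24 + J)*J = J*(-24 + J))
h(g(2, -9)) + 380303 = (-⅐*(-9))*(-24 - ⅐*(-9)) + 380303 = 9*(-24 + 9/7)/7 + 380303 = (9/7)*(-159/7) + 380303 = -1431/49 + 380303 = 18633416/49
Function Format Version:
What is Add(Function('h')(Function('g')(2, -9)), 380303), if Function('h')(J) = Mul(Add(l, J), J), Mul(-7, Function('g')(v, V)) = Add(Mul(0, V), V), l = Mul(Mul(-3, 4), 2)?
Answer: Rational(18633416, 49) ≈ 3.8027e+5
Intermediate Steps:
l = -24 (l = Mul(-12, 2) = -24)
Function('g')(v, V) = Mul(Rational(-1, 7), V) (Function('g')(v, V) = Mul(Rational(-1, 7), Add(Mul(0, V), V)) = Mul(Rational(-1, 7), Add(0, V)) = Mul(Rational(-1, 7), V))
Function('h')(J) = Mul(J, Add(-24, J)) (Function('h')(J) = Mul(Add(-24, J), J) = Mul(J, Add(-24, J)))
Add(Function('h')(Function('g')(2, -9)), 380303) = Add(Mul(Mul(Rational(-1, 7), -9), Add(-24, Mul(Rational(-1, 7), -9))), 380303) = Add(Mul(Rational(9, 7), Add(-24, Rational(9, 7))), 380303) = Add(Mul(Rational(9, 7), Rational(-159, 7)), 380303) = Add(Rational(-1431, 49), 380303) = Rational(18633416, 49)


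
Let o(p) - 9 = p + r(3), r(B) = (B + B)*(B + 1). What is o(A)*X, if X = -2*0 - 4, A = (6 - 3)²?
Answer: -168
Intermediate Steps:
A = 9 (A = 3² = 9)
r(B) = 2*B*(1 + B) (r(B) = (2*B)*(1 + B) = 2*B*(1 + B))
o(p) = 33 + p (o(p) = 9 + (p + 2*3*(1 + 3)) = 9 + (p + 2*3*4) = 9 + (p + 24) = 9 + (24 + p) = 33 + p)
X = -4 (X = 0 - 4 = -4)
o(A)*X = (33 + 9)*(-4) = 42*(-4) = -168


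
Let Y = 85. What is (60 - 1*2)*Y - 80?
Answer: 4850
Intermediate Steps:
(60 - 1*2)*Y - 80 = (60 - 1*2)*85 - 80 = (60 - 2)*85 - 80 = 58*85 - 80 = 4930 - 80 = 4850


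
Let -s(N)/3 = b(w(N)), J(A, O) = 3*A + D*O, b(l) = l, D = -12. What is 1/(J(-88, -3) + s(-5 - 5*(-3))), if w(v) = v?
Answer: -1/258 ≈ -0.0038760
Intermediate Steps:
J(A, O) = -12*O + 3*A (J(A, O) = 3*A - 12*O = -12*O + 3*A)
s(N) = -3*N
1/(J(-88, -3) + s(-5 - 5*(-3))) = 1/((-12*(-3) + 3*(-88)) - 3*(-5 - 5*(-3))) = 1/((36 - 264) - 3*(-5 + 15)) = 1/(-228 - 3*10) = 1/(-228 - 30) = 1/(-258) = -1/258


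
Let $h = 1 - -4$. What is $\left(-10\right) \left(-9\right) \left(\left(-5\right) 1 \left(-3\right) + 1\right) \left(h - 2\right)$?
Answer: $4320$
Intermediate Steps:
$h = 5$ ($h = 1 + 4 = 5$)
$\left(-10\right) \left(-9\right) \left(\left(-5\right) 1 \left(-3\right) + 1\right) \left(h - 2\right) = \left(-10\right) \left(-9\right) \left(\left(-5\right) 1 \left(-3\right) + 1\right) \left(5 - 2\right) = 90 \left(\left(-5\right) \left(-3\right) + 1\right) 3 = 90 \left(15 + 1\right) 3 = 90 \cdot 16 \cdot 3 = 90 \cdot 48 = 4320$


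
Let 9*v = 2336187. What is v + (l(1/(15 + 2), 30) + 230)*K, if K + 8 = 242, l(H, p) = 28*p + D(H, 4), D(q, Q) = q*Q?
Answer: 26010581/51 ≈ 5.1001e+5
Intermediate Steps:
D(q, Q) = Q*q
l(H, p) = 4*H + 28*p (l(H, p) = 28*p + 4*H = 4*H + 28*p)
K = 234 (K = -8 + 242 = 234)
v = 778729/3 (v = (⅑)*2336187 = 778729/3 ≈ 2.5958e+5)
v + (l(1/(15 + 2), 30) + 230)*K = 778729/3 + ((4/(15 + 2) + 28*30) + 230)*234 = 778729/3 + ((4/17 + 840) + 230)*234 = 778729/3 + (14284/17 + 230)*234 = 778729/3 + (18194/17)*234 = 778729/3 + 4257396/17 = 26010581/51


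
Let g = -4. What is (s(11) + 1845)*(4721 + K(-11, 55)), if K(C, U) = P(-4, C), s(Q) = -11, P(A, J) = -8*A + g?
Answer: 8709666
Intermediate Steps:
P(A, J) = -4 - 8*A (P(A, J) = -8*A - 4 = -4 - 8*A)
K(C, U) = 28 (K(C, U) = -4 - 8*(-4) = -4 + 32 = 28)
(s(11) + 1845)*(4721 + K(-11, 55)) = (-11 + 1845)*(4721 + 28) = 1834*4749 = 8709666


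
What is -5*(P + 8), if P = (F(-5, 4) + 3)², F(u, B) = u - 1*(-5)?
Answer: -85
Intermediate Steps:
F(u, B) = 5 + u (F(u, B) = u + 5 = 5 + u)
P = 9 (P = ((5 - 5) + 3)² = (0 + 3)² = 3² = 9)
-5*(P + 8) = -5*(9 + 8) = -5*17 = -85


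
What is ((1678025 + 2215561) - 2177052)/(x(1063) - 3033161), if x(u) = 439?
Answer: -18261/32263 ≈ -0.56600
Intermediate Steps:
((1678025 + 2215561) - 2177052)/(x(1063) - 3033161) = ((1678025 + 2215561) - 2177052)/(439 - 3033161) = (3893586 - 2177052)/(-3032722) = 1716534*(-1/3032722) = -18261/32263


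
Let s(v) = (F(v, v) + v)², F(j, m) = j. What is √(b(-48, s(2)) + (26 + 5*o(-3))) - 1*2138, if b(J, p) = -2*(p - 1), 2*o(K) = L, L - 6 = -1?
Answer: -2138 + √34/2 ≈ -2135.1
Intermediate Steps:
L = 5 (L = 6 - 1 = 5)
o(K) = 5/2 (o(K) = (½)*5 = 5/2)
s(v) = 4*v² (s(v) = (v + v)² = (2*v)² = 4*v²)
b(J, p) = 2 - 2*p (b(J, p) = -2*(-1 + p) = 2 - 2*p)
√(b(-48, s(2)) + (26 + 5*o(-3))) - 1*2138 = √((2 - 8*2²) + (26 + 5*(5/2))) - 1*2138 = √((2 - 8*4) + (26 + 25/2)) - 2138 = √((2 - 2*16) + 77/2) - 2138 = √((2 - 32) + 77/2) - 2138 = √(-30 + 77/2) - 2138 = √(17/2) - 2138 = √34/2 - 2138 = -2138 + √34/2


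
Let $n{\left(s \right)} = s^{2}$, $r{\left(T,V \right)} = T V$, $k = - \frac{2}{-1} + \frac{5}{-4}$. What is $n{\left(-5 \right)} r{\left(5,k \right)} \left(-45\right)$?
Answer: $- \frac{16875}{4} \approx -4218.8$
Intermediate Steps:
$k = \frac{3}{4}$ ($k = \left(-2\right) \left(-1\right) + 5 \left(- \frac{1}{4}\right) = 2 - \frac{5}{4} = \frac{3}{4} \approx 0.75$)
$n{\left(-5 \right)} r{\left(5,k \right)} \left(-45\right) = \left(-5\right)^{2} \cdot 5 \cdot \frac{3}{4} \left(-45\right) = 25 \cdot \frac{15}{4} \left(-45\right) = \frac{375}{4} \left(-45\right) = - \frac{16875}{4}$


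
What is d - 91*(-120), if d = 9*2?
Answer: 10938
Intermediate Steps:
d = 18
d - 91*(-120) = 18 - 91*(-120) = 18 + 10920 = 10938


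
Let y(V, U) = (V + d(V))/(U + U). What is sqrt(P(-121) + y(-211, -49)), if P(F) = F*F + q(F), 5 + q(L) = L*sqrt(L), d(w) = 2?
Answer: sqrt(2869074 - 260876*I)/14 ≈ 121.11 - 5.4949*I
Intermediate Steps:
q(L) = -5 + L**(3/2) (q(L) = -5 + L*sqrt(L) = -5 + L**(3/2))
y(V, U) = (2 + V)/(2*U) (y(V, U) = (V + 2)/(U + U) = (2 + V)/((2*U)) = (2 + V)*(1/(2*U)) = (2 + V)/(2*U))
P(F) = -5 + F**2 + F**(3/2) (P(F) = F*F + (-5 + F**(3/2)) = F**2 + (-5 + F**(3/2)) = -5 + F**2 + F**(3/2))
sqrt(P(-121) + y(-211, -49)) = sqrt((-5 + (-121)**2 + (-121)**(3/2)) + (1/2)*(2 - 211)/(-49)) = sqrt((-5 + 14641 - 1331*I) + (1/2)*(-1/49)*(-209)) = sqrt((14636 - 1331*I) + 209/98) = sqrt(1434537/98 - 1331*I)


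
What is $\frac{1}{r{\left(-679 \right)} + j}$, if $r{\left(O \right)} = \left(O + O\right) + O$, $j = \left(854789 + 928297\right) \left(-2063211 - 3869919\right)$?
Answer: $- \frac{1}{10579281041217} \approx -9.4524 \cdot 10^{-14}$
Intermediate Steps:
$j = -10579281039180$ ($j = 1783086 \left(-5933130\right) = -10579281039180$)
$r{\left(O \right)} = 3 O$ ($r{\left(O \right)} = 2 O + O = 3 O$)
$\frac{1}{r{\left(-679 \right)} + j} = \frac{1}{3 \left(-679\right) - 10579281039180} = \frac{1}{-2037 - 10579281039180} = \frac{1}{-10579281041217} = - \frac{1}{10579281041217}$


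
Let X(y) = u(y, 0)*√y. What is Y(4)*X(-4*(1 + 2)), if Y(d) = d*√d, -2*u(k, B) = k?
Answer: 96*I*√3 ≈ 166.28*I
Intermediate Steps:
u(k, B) = -k/2
Y(d) = d^(3/2)
X(y) = -y^(3/2)/2 (X(y) = (-y/2)*√y = -y^(3/2)/2)
Y(4)*X(-4*(1 + 2)) = 4^(3/2)*(-(-8*I*(1 + 2)^(3/2))/2) = 8*(-(-24*I*√3)/2) = 8*(-(-12)*I*√3) = 8*(12*I*√3) = 96*I*√3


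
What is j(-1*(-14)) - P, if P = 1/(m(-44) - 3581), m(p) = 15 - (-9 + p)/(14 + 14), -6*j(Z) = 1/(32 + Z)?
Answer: -30689/9181140 ≈ -0.0033426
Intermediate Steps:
j(Z) = -1/(6*(32 + Z))
m(p) = 429/28 - p/28 (m(p) = 15 - (-9 + p)/28 = 15 - (-9/28 + p/28) = 15 + (9/28 - p/28) = 429/28 - p/28)
P = -28/99795 (P = 1/((429/28 - 1/28*(-44)) - 3581) = 1/((429/28 + 11/7) - 3581) = 1/(473/28 - 3581) = 1/(-99795/28) = -28/99795 ≈ -0.00028058)
j(-1*(-14)) - P = -1/(192 + 6*(-1*(-14))) - 1*(-28/99795) = -1/(192 + 6*14) + 28/99795 = -1/(192 + 84) + 28/99795 = -1/276 + 28/99795 = -30689/9181140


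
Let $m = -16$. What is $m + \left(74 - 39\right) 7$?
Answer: $229$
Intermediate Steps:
$m + \left(74 - 39\right) 7 = -16 + \left(74 - 39\right) 7 = -16 + 35 \cdot 7 = -16 + 245 = 229$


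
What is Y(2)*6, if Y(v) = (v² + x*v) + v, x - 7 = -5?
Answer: 60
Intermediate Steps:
x = 2 (x = 7 - 5 = 2)
Y(v) = v² + 3*v (Y(v) = (v² + 2*v) + v = v² + 3*v)
Y(2)*6 = (2*(3 + 2))*6 = (2*5)*6 = 10*6 = 60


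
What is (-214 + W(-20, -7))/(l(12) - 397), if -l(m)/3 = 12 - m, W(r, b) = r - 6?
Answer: 240/397 ≈ 0.60453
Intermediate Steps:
W(r, b) = -6 + r
l(m) = -36 + 3*m (l(m) = -3*(12 - m) = -36 + 3*m)
(-214 + W(-20, -7))/(l(12) - 397) = (-214 + (-6 - 20))/((-36 + 3*12) - 397) = (-214 - 26)/((-36 + 36) - 397) = -240/(0 - 397) = -240/(-397) = -240*(-1/397) = 240/397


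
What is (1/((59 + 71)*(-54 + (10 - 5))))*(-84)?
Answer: 6/455 ≈ 0.013187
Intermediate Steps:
(1/((59 + 71)*(-54 + (10 - 5))))*(-84) = (1/(130*(-54 + 5)))*(-84) = ((1/130)/(-49))*(-84) = ((1/130)*(-1/49))*(-84) = -1/6370*(-84) = 6/455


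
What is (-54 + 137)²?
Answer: 6889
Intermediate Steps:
(-54 + 137)² = 83² = 6889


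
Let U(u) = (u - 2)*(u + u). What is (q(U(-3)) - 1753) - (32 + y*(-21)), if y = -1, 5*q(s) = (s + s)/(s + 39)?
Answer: -41534/23 ≈ -1805.8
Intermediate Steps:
U(u) = 2*u*(-2 + u) (U(u) = (-2 + u)*(2*u) = 2*u*(-2 + u))
q(s) = 2*s/(5*(39 + s)) (q(s) = ((s + s)/(s + 39))/5 = ((2*s)/(39 + s))/5 = (2*s/(39 + s))/5 = 2*s/(5*(39 + s)))
(q(U(-3)) - 1753) - (32 + y*(-21)) = (2*(2*(-3)*(-2 - 3))/(5*(39 + 2*(-3)*(-2 - 3))) - 1753) - (32 - 1*(-21)) = (2*(2*(-3)*(-5))/(5*(39 + 2*(-3)*(-5))) - 1753) - (32 + 21) = ((⅖)*30/(39 + 30) - 1753) - 1*53 = ((⅖)*30/69 - 1753) - 53 = ((⅖)*30*(1/69) - 1753) - 53 = (4/23 - 1753) - 53 = -40315/23 - 53 = -41534/23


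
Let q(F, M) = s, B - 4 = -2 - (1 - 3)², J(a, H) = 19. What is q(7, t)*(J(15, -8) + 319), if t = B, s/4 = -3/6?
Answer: -676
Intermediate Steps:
s = -2 (s = 4*(-3/6) = 4*(-3*⅙) = 4*(-½) = -2)
B = -2 (B = 4 + (-2 - (1 - 3)²) = 4 + (-2 - 1*(-2)²) = 4 + (-2 - 1*4) = 4 + (-2 - 4) = 4 - 6 = -2)
t = -2
q(F, M) = -2
q(7, t)*(J(15, -8) + 319) = -2*(19 + 319) = -2*338 = -676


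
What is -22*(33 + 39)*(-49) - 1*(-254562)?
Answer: 332178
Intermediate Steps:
-22*(33 + 39)*(-49) - 1*(-254562) = -22*72*(-49) + 254562 = -1584*(-49) + 254562 = 77616 + 254562 = 332178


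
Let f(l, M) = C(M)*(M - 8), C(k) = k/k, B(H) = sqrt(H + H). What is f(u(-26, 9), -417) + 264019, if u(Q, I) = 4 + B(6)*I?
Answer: 263594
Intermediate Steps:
B(H) = sqrt(2)*sqrt(H) (B(H) = sqrt(2*H) = sqrt(2)*sqrt(H))
C(k) = 1
u(Q, I) = 4 + 2*I*sqrt(3) (u(Q, I) = 4 + (sqrt(2)*sqrt(6))*I = 4 + (2*sqrt(3))*I = 4 + 2*I*sqrt(3))
f(l, M) = -8 + M (f(l, M) = 1*(M - 8) = 1*(-8 + M) = -8 + M)
f(u(-26, 9), -417) + 264019 = (-8 - 417) + 264019 = -425 + 264019 = 263594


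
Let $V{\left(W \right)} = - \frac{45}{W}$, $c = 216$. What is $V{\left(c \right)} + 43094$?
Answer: $\frac{1034251}{24} \approx 43094.0$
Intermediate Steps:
$V{\left(c \right)} + 43094 = - \frac{45}{216} + 43094 = \left(-45\right) \frac{1}{216} + 43094 = - \frac{5}{24} + 43094 = \frac{1034251}{24}$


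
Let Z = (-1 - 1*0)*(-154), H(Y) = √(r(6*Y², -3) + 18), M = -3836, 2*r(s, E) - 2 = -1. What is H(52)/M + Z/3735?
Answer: 154/3735 - √74/7672 ≈ 0.040110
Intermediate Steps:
r(s, E) = ½ (r(s, E) = 1 + (½)*(-1) = 1 - ½ = ½)
H(Y) = √74/2 (H(Y) = √(½ + 18) = √(37/2) = √74/2)
Z = 154 (Z = (-1 + 0)*(-154) = -1*(-154) = 154)
H(52)/M + Z/3735 = (√74/2)/(-3836) + 154/3735 = (√74/2)*(-1/3836) + 154*(1/3735) = -√74/7672 + 154/3735 = 154/3735 - √74/7672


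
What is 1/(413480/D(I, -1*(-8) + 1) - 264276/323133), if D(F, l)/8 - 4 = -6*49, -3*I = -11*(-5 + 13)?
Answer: -6247238/1118517943 ≈ -0.0055853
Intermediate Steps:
I = 88/3 (I = -(-11)*(-5 + 13)/3 = -(-11)*8/3 = -⅓*(-88) = 88/3 ≈ 29.333)
D(F, l) = -2320 (D(F, l) = 32 + 8*(-6*49) = 32 + 8*(-294) = 32 - 2352 = -2320)
1/(413480/D(I, -1*(-8) + 1) - 264276/323133) = 1/(413480/(-2320) - 264276/323133) = 1/(413480*(-1/2320) - 264276*1/323133) = 1/(-10337/58 - 88092/107711) = 1/(-1118517943/6247238) = -6247238/1118517943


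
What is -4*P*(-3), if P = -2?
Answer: -24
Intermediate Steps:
-4*P*(-3) = -4*(-2)*(-3) = 8*(-3) = -24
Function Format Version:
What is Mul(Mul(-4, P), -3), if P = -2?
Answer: -24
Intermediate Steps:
Mul(Mul(-4, P), -3) = Mul(Mul(-4, -2), -3) = Mul(8, -3) = -24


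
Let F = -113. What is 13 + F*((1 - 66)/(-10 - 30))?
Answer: -1365/8 ≈ -170.63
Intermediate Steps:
13 + F*((1 - 66)/(-10 - 30)) = 13 - 113*(1 - 66)/(-10 - 30) = 13 - (-7345)/(-40) = 13 - (-7345)*(-1)/40 = 13 - 113*13/8 = 13 - 1469/8 = -1365/8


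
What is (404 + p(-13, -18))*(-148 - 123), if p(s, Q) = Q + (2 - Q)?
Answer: -110026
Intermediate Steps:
p(s, Q) = 2
(404 + p(-13, -18))*(-148 - 123) = (404 + 2)*(-148 - 123) = 406*(-271) = -110026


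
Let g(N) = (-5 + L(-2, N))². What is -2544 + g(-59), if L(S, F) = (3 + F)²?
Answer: 9800617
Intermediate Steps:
g(N) = (-5 + (3 + N)²)²
-2544 + g(-59) = -2544 + (-5 + (3 - 59)²)² = -2544 + (-5 + (-56)²)² = -2544 + (-5 + 3136)² = -2544 + 3131² = -2544 + 9803161 = 9800617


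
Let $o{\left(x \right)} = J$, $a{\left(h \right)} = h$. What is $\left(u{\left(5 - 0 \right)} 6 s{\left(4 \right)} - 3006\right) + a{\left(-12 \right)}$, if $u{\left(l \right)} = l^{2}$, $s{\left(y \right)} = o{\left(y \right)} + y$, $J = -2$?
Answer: $-2718$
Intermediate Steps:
$o{\left(x \right)} = -2$
$s{\left(y \right)} = -2 + y$
$\left(u{\left(5 - 0 \right)} 6 s{\left(4 \right)} - 3006\right) + a{\left(-12 \right)} = \left(\left(5 - 0\right)^{2} \cdot 6 \left(-2 + 4\right) - 3006\right) - 12 = \left(\left(5 + 0\right)^{2} \cdot 6 \cdot 2 - 3006\right) - 12 = \left(5^{2} \cdot 12 - 3006\right) - 12 = \left(25 \cdot 12 - 3006\right) - 12 = \left(300 - 3006\right) - 12 = -2706 - 12 = -2718$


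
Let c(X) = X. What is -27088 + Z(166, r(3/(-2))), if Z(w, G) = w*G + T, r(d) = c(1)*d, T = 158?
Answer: -27179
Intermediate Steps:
r(d) = d (r(d) = 1*d = d)
Z(w, G) = 158 + G*w (Z(w, G) = w*G + 158 = G*w + 158 = 158 + G*w)
-27088 + Z(166, r(3/(-2))) = -27088 + (158 + (3/(-2))*166) = -27088 + (158 + (3*(-½))*166) = -27088 + (158 - 3/2*166) = -27088 + (158 - 249) = -27088 - 91 = -27179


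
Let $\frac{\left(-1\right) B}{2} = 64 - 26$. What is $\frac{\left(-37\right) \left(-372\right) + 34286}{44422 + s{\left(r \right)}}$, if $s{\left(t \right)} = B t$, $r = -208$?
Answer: $\frac{4805}{6023} \approx 0.79778$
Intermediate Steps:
$B = -76$ ($B = - 2 \left(64 - 26\right) = \left(-2\right) 38 = -76$)
$s{\left(t \right)} = - 76 t$
$\frac{\left(-37\right) \left(-372\right) + 34286}{44422 + s{\left(r \right)}} = \frac{\left(-37\right) \left(-372\right) + 34286}{44422 - -15808} = \frac{13764 + 34286}{44422 + 15808} = \frac{48050}{60230} = 48050 \cdot \frac{1}{60230} = \frac{4805}{6023}$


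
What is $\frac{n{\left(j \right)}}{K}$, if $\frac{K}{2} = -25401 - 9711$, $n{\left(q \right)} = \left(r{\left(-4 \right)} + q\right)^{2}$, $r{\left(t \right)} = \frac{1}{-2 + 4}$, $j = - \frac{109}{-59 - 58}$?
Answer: $- \frac{112225}{3845185344} \approx -2.9186 \cdot 10^{-5}$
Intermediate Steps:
$j = \frac{109}{117}$ ($j = - \frac{109}{-117} = \left(-109\right) \left(- \frac{1}{117}\right) = \frac{109}{117} \approx 0.93162$)
$r{\left(t \right)} = \frac{1}{2}$
$n{\left(q \right)} = \left(\frac{1}{2} + q\right)^{2}$
$K = -70224$ ($K = 2 \left(-25401 - 9711\right) = 2 \left(-35112\right) = -70224$)
$\frac{n{\left(j \right)}}{K} = \frac{\frac{1}{4} \left(1 + 2 \cdot \frac{109}{117}\right)^{2}}{-70224} = \frac{\left(1 + \frac{218}{117}\right)^{2}}{4} \left(- \frac{1}{70224}\right) = \frac{\left(\frac{335}{117}\right)^{2}}{4} \left(- \frac{1}{70224}\right) = \frac{1}{4} \cdot \frac{112225}{13689} \left(- \frac{1}{70224}\right) = \frac{112225}{54756} \left(- \frac{1}{70224}\right) = - \frac{112225}{3845185344}$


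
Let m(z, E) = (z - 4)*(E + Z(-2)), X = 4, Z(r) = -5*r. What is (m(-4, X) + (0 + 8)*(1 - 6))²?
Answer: 23104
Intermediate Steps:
m(z, E) = (-4 + z)*(10 + E) (m(z, E) = (z - 4)*(E - 5*(-2)) = (-4 + z)*(E + 10) = (-4 + z)*(10 + E))
(m(-4, X) + (0 + 8)*(1 - 6))² = ((-40 - 4*4 + 10*(-4) + 4*(-4)) + (0 + 8)*(1 - 6))² = ((-40 - 16 - 40 - 16) + 8*(-5))² = (-112 - 40)² = (-152)² = 23104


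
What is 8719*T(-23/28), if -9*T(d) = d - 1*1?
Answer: 148223/84 ≈ 1764.6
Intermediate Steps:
T(d) = ⅑ - d/9 (T(d) = -(d - 1*1)/9 = -(d - 1)/9 = -(-1 + d)/9 = ⅑ - d/9)
8719*T(-23/28) = 8719*(⅑ - (-1)*23/28/9) = 8719*(⅑ - (-1)*23*(1/28)/9) = 8719*(⅑ - (-1)*23/(9*28)) = 8719*(⅑ - ⅑*(-23/28)) = 8719*(⅑ + 23/252) = 8719*(17/84) = 148223/84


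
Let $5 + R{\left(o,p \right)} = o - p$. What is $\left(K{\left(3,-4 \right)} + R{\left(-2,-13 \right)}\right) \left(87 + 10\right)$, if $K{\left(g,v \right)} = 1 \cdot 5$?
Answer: $1067$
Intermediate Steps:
$K{\left(g,v \right)} = 5$
$R{\left(o,p \right)} = -5 + o - p$ ($R{\left(o,p \right)} = -5 + \left(o - p\right) = -5 + o - p$)
$\left(K{\left(3,-4 \right)} + R{\left(-2,-13 \right)}\right) \left(87 + 10\right) = \left(5 - -6\right) \left(87 + 10\right) = \left(5 - -6\right) 97 = \left(5 + 6\right) 97 = 11 \cdot 97 = 1067$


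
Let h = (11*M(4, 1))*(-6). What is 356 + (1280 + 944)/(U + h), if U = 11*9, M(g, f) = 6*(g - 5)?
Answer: 178444/495 ≈ 360.49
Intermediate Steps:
M(g, f) = -30 + 6*g (M(g, f) = 6*(-5 + g) = -30 + 6*g)
U = 99
h = 396 (h = (11*(-30 + 6*4))*(-6) = (11*(-30 + 24))*(-6) = (11*(-6))*(-6) = -66*(-6) = 396)
356 + (1280 + 944)/(U + h) = 356 + (1280 + 944)/(99 + 396) = 356 + 2224/495 = 178444/495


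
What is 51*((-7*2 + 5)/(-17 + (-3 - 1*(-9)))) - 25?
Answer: 184/11 ≈ 16.727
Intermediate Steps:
51*((-7*2 + 5)/(-17 + (-3 - 1*(-9)))) - 25 = 51*((-14 + 5)/(-17 + (-3 + 9))) - 25 = 51*(-9/(-17 + 6)) - 25 = 51*(-9/(-11)) - 25 = 51*(-9*(-1/11)) - 25 = 51*(9/11) - 25 = 459/11 - 25 = 184/11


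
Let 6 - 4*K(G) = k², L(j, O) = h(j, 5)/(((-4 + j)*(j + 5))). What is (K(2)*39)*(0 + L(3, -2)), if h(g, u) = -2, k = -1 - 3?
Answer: -195/8 ≈ -24.375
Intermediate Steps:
k = -4
L(j, O) = -2/((-4 + j)*(5 + j)) (L(j, O) = -2*1/((-4 + j)*(j + 5)) = -2*1/((-4 + j)*(5 + j)) = -2/((-4 + j)*(5 + j)))
K(G) = -5/2 (K(G) = 3/2 - ¼*(-4)² = 3/2 - ¼*16 = 3/2 - 4 = -5/2)
(K(2)*39)*(0 + L(3, -2)) = (-5/2*39)*(0 - 2/(-20 + 3 + 3²)) = -195*(0 - 2/(-20 + 3 + 9))/2 = -195*(0 - 2/(-8))/2 = -195*(0 - 2*(-⅛))/2 = -195*(0 + ¼)/2 = -195/2*¼ = -195/8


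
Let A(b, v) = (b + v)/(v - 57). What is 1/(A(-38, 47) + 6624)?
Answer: 10/66231 ≈ 0.00015099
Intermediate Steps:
A(b, v) = (b + v)/(-57 + v)
1/(A(-38, 47) + 6624) = 1/((-38 + 47)/(-57 + 47) + 6624) = 1/(9/(-10) + 6624) = 1/(-1/10*9 + 6624) = 1/(-9/10 + 6624) = 1/(66231/10) = 10/66231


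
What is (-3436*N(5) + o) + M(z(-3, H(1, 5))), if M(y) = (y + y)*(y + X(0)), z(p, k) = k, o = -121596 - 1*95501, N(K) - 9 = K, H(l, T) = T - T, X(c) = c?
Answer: -265201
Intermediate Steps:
H(l, T) = 0
N(K) = 9 + K
o = -217097 (o = -121596 - 95501 = -217097)
M(y) = 2*y² (M(y) = (y + y)*(y + 0) = (2*y)*y = 2*y²)
(-3436*N(5) + o) + M(z(-3, H(1, 5))) = (-3436*(9 + 5) - 217097) + 2*0² = (-3436*14 - 217097) + 2*0 = (-48104 - 217097) + 0 = -265201 + 0 = -265201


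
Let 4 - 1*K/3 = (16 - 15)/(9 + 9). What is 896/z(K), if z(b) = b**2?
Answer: 32256/5041 ≈ 6.3987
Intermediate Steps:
K = 71/6 (K = 12 - 3*(16 - 15)/(9 + 9) = 12 - 3/18 = 12 - 3*1/18 = 12 - 1/6 = 71/6 ≈ 11.833)
896/z(K) = 896/((71/6)**2) = 896/(5041/36) = 896*(36/5041) = 32256/5041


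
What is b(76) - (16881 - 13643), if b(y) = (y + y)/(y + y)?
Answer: -3237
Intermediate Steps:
b(y) = 1 (b(y) = (2*y)/((2*y)) = (2*y)*(1/(2*y)) = 1)
b(76) - (16881 - 13643) = 1 - (16881 - 13643) = 1 - 1*3238 = 1 - 3238 = -3237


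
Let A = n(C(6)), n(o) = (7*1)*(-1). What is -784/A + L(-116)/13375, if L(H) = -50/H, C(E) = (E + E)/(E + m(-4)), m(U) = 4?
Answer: 3475361/31030 ≈ 112.00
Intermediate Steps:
C(E) = 2*E/(4 + E) (C(E) = (E + E)/(E + 4) = (2*E)/(4 + E) = 2*E/(4 + E))
n(o) = -7 (n(o) = 7*(-1) = -7)
A = -7
-784/A + L(-116)/13375 = -784/(-7) - 50/(-116)/13375 = -784*(-⅐) - 50*(-1/116)*(1/13375) = 112 + (25/58)*(1/13375) = 112 + 1/31030 = 3475361/31030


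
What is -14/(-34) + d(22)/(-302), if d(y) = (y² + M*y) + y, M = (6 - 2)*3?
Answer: -5488/2567 ≈ -2.1379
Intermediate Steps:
M = 12 (M = 4*3 = 12)
d(y) = y² + 13*y (d(y) = (y² + 12*y) + y = y² + 13*y)
-14/(-34) + d(22)/(-302) = -14/(-34) + (22*(13 + 22))/(-302) = -14*(-1/34) + (22*35)*(-1/302) = 7/17 + 770*(-1/302) = 7/17 - 385/151 = -5488/2567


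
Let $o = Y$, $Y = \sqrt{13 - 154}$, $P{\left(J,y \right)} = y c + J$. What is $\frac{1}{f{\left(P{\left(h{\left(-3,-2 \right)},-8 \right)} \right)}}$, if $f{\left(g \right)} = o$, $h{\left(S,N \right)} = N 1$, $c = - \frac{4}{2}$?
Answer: $- \frac{i \sqrt{141}}{141} \approx - 0.084215 i$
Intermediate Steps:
$c = -2$ ($c = \left(-4\right) \frac{1}{2} = -2$)
$h{\left(S,N \right)} = N$
$P{\left(J,y \right)} = J - 2 y$ ($P{\left(J,y \right)} = y \left(-2\right) + J = - 2 y + J = J - 2 y$)
$Y = i \sqrt{141}$ ($Y = \sqrt{-141} = i \sqrt{141} \approx 11.874 i$)
$o = i \sqrt{141} \approx 11.874 i$
$f{\left(g \right)} = i \sqrt{141}$
$\frac{1}{f{\left(P{\left(h{\left(-3,-2 \right)},-8 \right)} \right)}} = \frac{1}{i \sqrt{141}} = - \frac{i \sqrt{141}}{141}$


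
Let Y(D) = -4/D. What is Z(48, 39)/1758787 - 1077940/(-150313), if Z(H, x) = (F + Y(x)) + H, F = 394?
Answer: 73941397986662/10310373462909 ≈ 7.1716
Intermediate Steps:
Z(H, x) = 394 + H - 4/x (Z(H, x) = (394 - 4/x) + H = 394 + H - 4/x)
Z(48, 39)/1758787 - 1077940/(-150313) = (394 + 48 - 4/39)/1758787 - 1077940/(-150313) = (394 + 48 - 4*1/39)*(1/1758787) - 1077940*(-1/150313) = (394 + 48 - 4/39)*(1/1758787) + 1077940/150313 = (17234/39)*(1/1758787) + 1077940/150313 = 17234/68592693 + 1077940/150313 = 73941397986662/10310373462909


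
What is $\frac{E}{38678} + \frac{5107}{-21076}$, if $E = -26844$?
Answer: $- \frac{381646345}{407588764} \approx -0.93635$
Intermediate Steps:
$\frac{E}{38678} + \frac{5107}{-21076} = - \frac{26844}{38678} + \frac{5107}{-21076} = \left(-26844\right) \frac{1}{38678} + 5107 \left(- \frac{1}{21076}\right) = - \frac{13422}{19339} - \frac{5107}{21076} = - \frac{381646345}{407588764}$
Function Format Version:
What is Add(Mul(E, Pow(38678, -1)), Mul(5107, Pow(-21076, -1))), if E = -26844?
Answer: Rational(-381646345, 407588764) ≈ -0.93635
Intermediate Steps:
Add(Mul(E, Pow(38678, -1)), Mul(5107, Pow(-21076, -1))) = Add(Mul(-26844, Pow(38678, -1)), Mul(5107, Pow(-21076, -1))) = Add(Mul(-26844, Rational(1, 38678)), Mul(5107, Rational(-1, 21076))) = Add(Rational(-13422, 19339), Rational(-5107, 21076)) = Rational(-381646345, 407588764)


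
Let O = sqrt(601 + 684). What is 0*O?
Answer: 0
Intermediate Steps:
O = sqrt(1285) ≈ 35.847
0*O = 0*sqrt(1285) = 0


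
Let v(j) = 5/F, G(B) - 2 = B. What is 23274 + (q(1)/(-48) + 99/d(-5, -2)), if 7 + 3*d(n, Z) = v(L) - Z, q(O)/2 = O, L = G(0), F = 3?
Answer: 2782183/120 ≈ 23185.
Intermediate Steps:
G(B) = 2 + B
L = 2 (L = 2 + 0 = 2)
q(O) = 2*O
v(j) = 5/3
d(n, Z) = -16/9 - Z/3 (d(n, Z) = -7/3 + (5/3 - Z)/3 = -7/3 + (5/9 - Z/3) = -16/9 - Z/3)
23274 + (q(1)/(-48) + 99/d(-5, -2)) = 23274 + ((2*1)/(-48) + 99/(-16/9 - ⅓*(-2))) = 23274 + (2*(-1/48) + 99/(-16/9 + ⅔)) = 23274 + (-1/24 + 99/(-10/9)) = 23274 + (-1/24 - 9/10*99) = 23274 + (-1/24 - 891/10) = 23274 - 10697/120 = 2782183/120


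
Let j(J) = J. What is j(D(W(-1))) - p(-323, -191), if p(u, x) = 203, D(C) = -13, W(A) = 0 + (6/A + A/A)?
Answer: -216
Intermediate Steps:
W(A) = 1 + 6/A (W(A) = 0 + (6/A + 1) = 0 + (1 + 6/A) = 1 + 6/A)
j(D(W(-1))) - p(-323, -191) = -13 - 1*203 = -13 - 203 = -216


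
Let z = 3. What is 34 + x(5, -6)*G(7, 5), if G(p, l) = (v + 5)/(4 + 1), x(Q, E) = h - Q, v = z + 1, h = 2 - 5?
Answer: 98/5 ≈ 19.600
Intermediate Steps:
h = -3
v = 4 (v = 3 + 1 = 4)
x(Q, E) = -3 - Q
G(p, l) = 9/5 (G(p, l) = (4 + 5)/(4 + 1) = 9/5)
34 + x(5, -6)*G(7, 5) = 34 + (-3 - 1*5)*(9/5) = 34 + (-3 - 5)*(9/5) = 34 - 8*9/5 = 34 - 72/5 = 98/5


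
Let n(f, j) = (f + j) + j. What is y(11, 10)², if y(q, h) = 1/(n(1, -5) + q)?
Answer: ¼ ≈ 0.25000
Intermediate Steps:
n(f, j) = f + 2*j
y(q, h) = 1/(-9 + q) (y(q, h) = 1/((1 + 2*(-5)) + q) = 1/((1 - 10) + q) = 1/(-9 + q))
y(11, 10)² = (1/(-9 + 11))² = (1/2)² = (½)² = ¼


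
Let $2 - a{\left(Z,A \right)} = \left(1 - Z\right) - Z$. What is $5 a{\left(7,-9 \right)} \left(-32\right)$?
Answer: $-2400$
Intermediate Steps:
$a{\left(Z,A \right)} = 1 + 2 Z$ ($a{\left(Z,A \right)} = 2 - \left(\left(1 - Z\right) - Z\right) = 2 - \left(1 - 2 Z\right) = 2 + \left(-1 + 2 Z\right) = 1 + 2 Z$)
$5 a{\left(7,-9 \right)} \left(-32\right) = 5 \left(1 + 2 \cdot 7\right) \left(-32\right) = 5 \left(1 + 14\right) \left(-32\right) = 5 \cdot 15 \left(-32\right) = 75 \left(-32\right) = -2400$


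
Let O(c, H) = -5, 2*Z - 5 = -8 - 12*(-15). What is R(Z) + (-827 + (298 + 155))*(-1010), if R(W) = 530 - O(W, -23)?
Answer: 378275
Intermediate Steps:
Z = 177/2 (Z = 5/2 + (-8 - 12*(-15))/2 = 5/2 + (-8 + 180)/2 = 5/2 + (½)*172 = 5/2 + 86 = 177/2 ≈ 88.500)
R(W) = 535 (R(W) = 530 - 1*(-5) = 530 + 5 = 535)
R(Z) + (-827 + (298 + 155))*(-1010) = 535 + (-827 + (298 + 155))*(-1010) = 535 + (-827 + 453)*(-1010) = 535 - 374*(-1010) = 535 + 377740 = 378275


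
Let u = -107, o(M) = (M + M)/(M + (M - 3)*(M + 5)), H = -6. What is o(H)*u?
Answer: 428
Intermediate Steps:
o(M) = 2*M/(M + (-3 + M)*(5 + M)) (o(M) = (2*M)/(M + (-3 + M)*(5 + M)) = 2*M/(M + (-3 + M)*(5 + M)))
o(H)*u = (2*(-6)/(-15 + (-6)**2 + 3*(-6)))*(-107) = (2*(-6)/(-15 + 36 - 18))*(-107) = (2*(-6)/3)*(-107) = (2*(-6)*(1/3))*(-107) = -4*(-107) = 428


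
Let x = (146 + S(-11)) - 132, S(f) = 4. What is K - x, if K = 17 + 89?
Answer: 88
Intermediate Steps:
K = 106
x = 18 (x = (146 + 4) - 132 = 150 - 132 = 18)
K - x = 106 - 1*18 = 106 - 18 = 88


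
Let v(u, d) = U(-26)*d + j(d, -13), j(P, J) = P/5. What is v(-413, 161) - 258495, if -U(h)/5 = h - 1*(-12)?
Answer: -1235964/5 ≈ -2.4719e+5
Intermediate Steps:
U(h) = -60 - 5*h (U(h) = -5*(h - 1*(-12)) = -5*(h + 12) = -5*(12 + h) = -60 - 5*h)
j(P, J) = P/5 (j(P, J) = P*(⅕) = P/5)
v(u, d) = 351*d/5 (v(u, d) = (-60 - 5*(-26))*d + d/5 = (-60 + 130)*d + d/5 = 70*d + d/5 = 351*d/5)
v(-413, 161) - 258495 = (351/5)*161 - 258495 = 56511/5 - 258495 = -1235964/5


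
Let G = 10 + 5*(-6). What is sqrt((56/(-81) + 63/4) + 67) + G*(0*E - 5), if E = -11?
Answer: 100 + sqrt(26587)/18 ≈ 109.06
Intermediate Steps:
G = -20 (G = 10 - 30 = -20)
sqrt((56/(-81) + 63/4) + 67) + G*(0*E - 5) = sqrt((56/(-81) + 63/4) + 67) - 20*(0*(-11) - 5) = sqrt((56*(-1/81) + 63*(1/4)) + 67) - 20*(0 - 5) = sqrt((-56/81 + 63/4) + 67) - 20*(-5) = sqrt(4879/324 + 67) + 100 = sqrt(26587/324) + 100 = sqrt(26587)/18 + 100 = 100 + sqrt(26587)/18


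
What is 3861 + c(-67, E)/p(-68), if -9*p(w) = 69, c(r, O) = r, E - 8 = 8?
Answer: 89004/23 ≈ 3869.7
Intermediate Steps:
E = 16 (E = 8 + 8 = 16)
p(w) = -23/3 (p(w) = -1/9*69 = -23/3)
3861 + c(-67, E)/p(-68) = 3861 - 67/(-23/3) = 3861 - 67*(-3/23) = 3861 + 201/23 = 89004/23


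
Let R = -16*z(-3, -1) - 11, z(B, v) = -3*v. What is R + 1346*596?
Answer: 802157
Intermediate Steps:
R = -59 (R = -(-48)*(-1) - 11 = -16*3 - 11 = -48 - 11 = -59)
R + 1346*596 = -59 + 1346*596 = -59 + 802216 = 802157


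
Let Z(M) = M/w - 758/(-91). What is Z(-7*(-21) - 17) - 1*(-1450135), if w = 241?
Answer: 31803105193/21931 ≈ 1.4501e+6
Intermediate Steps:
Z(M) = 758/91 + M/241 (Z(M) = M/241 - 758/(-91) = M*(1/241) - 758*(-1/91) = M/241 + 758/91 = 758/91 + M/241)
Z(-7*(-21) - 17) - 1*(-1450135) = (758/91 + (-7*(-21) - 17)/241) - 1*(-1450135) = (758/91 + (147 - 17)/241) + 1450135 = (758/91 + (1/241)*130) + 1450135 = (758/91 + 130/241) + 1450135 = 194508/21931 + 1450135 = 31803105193/21931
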